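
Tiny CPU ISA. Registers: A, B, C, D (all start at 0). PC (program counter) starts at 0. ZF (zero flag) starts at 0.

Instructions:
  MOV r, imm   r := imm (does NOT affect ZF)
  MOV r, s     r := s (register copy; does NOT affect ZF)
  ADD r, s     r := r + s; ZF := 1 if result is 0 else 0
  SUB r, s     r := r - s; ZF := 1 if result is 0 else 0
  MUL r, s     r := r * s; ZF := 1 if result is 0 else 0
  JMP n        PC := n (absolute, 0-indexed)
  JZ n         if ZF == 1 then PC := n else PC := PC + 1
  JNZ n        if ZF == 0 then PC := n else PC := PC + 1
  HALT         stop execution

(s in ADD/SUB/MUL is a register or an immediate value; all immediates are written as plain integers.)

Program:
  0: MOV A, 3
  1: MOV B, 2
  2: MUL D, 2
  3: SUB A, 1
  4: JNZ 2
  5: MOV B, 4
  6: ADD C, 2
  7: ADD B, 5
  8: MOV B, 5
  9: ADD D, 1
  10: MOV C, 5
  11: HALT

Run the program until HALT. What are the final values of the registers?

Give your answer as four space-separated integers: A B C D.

Step 1: PC=0 exec 'MOV A, 3'. After: A=3 B=0 C=0 D=0 ZF=0 PC=1
Step 2: PC=1 exec 'MOV B, 2'. After: A=3 B=2 C=0 D=0 ZF=0 PC=2
Step 3: PC=2 exec 'MUL D, 2'. After: A=3 B=2 C=0 D=0 ZF=1 PC=3
Step 4: PC=3 exec 'SUB A, 1'. After: A=2 B=2 C=0 D=0 ZF=0 PC=4
Step 5: PC=4 exec 'JNZ 2'. After: A=2 B=2 C=0 D=0 ZF=0 PC=2
Step 6: PC=2 exec 'MUL D, 2'. After: A=2 B=2 C=0 D=0 ZF=1 PC=3
Step 7: PC=3 exec 'SUB A, 1'. After: A=1 B=2 C=0 D=0 ZF=0 PC=4
Step 8: PC=4 exec 'JNZ 2'. After: A=1 B=2 C=0 D=0 ZF=0 PC=2
Step 9: PC=2 exec 'MUL D, 2'. After: A=1 B=2 C=0 D=0 ZF=1 PC=3
Step 10: PC=3 exec 'SUB A, 1'. After: A=0 B=2 C=0 D=0 ZF=1 PC=4
Step 11: PC=4 exec 'JNZ 2'. After: A=0 B=2 C=0 D=0 ZF=1 PC=5
Step 12: PC=5 exec 'MOV B, 4'. After: A=0 B=4 C=0 D=0 ZF=1 PC=6
Step 13: PC=6 exec 'ADD C, 2'. After: A=0 B=4 C=2 D=0 ZF=0 PC=7
Step 14: PC=7 exec 'ADD B, 5'. After: A=0 B=9 C=2 D=0 ZF=0 PC=8
Step 15: PC=8 exec 'MOV B, 5'. After: A=0 B=5 C=2 D=0 ZF=0 PC=9
Step 16: PC=9 exec 'ADD D, 1'. After: A=0 B=5 C=2 D=1 ZF=0 PC=10
Step 17: PC=10 exec 'MOV C, 5'. After: A=0 B=5 C=5 D=1 ZF=0 PC=11
Step 18: PC=11 exec 'HALT'. After: A=0 B=5 C=5 D=1 ZF=0 PC=11 HALTED

Answer: 0 5 5 1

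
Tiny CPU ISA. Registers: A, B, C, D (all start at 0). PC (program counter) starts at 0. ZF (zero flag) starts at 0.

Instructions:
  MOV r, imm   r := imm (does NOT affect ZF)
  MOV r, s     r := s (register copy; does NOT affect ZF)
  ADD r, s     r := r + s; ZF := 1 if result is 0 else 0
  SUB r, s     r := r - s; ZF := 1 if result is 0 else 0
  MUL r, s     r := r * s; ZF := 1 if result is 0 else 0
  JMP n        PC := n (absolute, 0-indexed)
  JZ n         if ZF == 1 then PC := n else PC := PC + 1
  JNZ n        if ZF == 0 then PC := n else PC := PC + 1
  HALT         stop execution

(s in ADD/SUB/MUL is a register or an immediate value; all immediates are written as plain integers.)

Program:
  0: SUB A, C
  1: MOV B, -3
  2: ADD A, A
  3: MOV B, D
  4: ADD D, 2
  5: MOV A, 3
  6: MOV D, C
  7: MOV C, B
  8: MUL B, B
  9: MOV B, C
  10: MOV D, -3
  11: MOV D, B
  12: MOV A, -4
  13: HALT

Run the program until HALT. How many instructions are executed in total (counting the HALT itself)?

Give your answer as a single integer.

Step 1: PC=0 exec 'SUB A, C'. After: A=0 B=0 C=0 D=0 ZF=1 PC=1
Step 2: PC=1 exec 'MOV B, -3'. After: A=0 B=-3 C=0 D=0 ZF=1 PC=2
Step 3: PC=2 exec 'ADD A, A'. After: A=0 B=-3 C=0 D=0 ZF=1 PC=3
Step 4: PC=3 exec 'MOV B, D'. After: A=0 B=0 C=0 D=0 ZF=1 PC=4
Step 5: PC=4 exec 'ADD D, 2'. After: A=0 B=0 C=0 D=2 ZF=0 PC=5
Step 6: PC=5 exec 'MOV A, 3'. After: A=3 B=0 C=0 D=2 ZF=0 PC=6
Step 7: PC=6 exec 'MOV D, C'. After: A=3 B=0 C=0 D=0 ZF=0 PC=7
Step 8: PC=7 exec 'MOV C, B'. After: A=3 B=0 C=0 D=0 ZF=0 PC=8
Step 9: PC=8 exec 'MUL B, B'. After: A=3 B=0 C=0 D=0 ZF=1 PC=9
Step 10: PC=9 exec 'MOV B, C'. After: A=3 B=0 C=0 D=0 ZF=1 PC=10
Step 11: PC=10 exec 'MOV D, -3'. After: A=3 B=0 C=0 D=-3 ZF=1 PC=11
Step 12: PC=11 exec 'MOV D, B'. After: A=3 B=0 C=0 D=0 ZF=1 PC=12
Step 13: PC=12 exec 'MOV A, -4'. After: A=-4 B=0 C=0 D=0 ZF=1 PC=13
Step 14: PC=13 exec 'HALT'. After: A=-4 B=0 C=0 D=0 ZF=1 PC=13 HALTED
Total instructions executed: 14

Answer: 14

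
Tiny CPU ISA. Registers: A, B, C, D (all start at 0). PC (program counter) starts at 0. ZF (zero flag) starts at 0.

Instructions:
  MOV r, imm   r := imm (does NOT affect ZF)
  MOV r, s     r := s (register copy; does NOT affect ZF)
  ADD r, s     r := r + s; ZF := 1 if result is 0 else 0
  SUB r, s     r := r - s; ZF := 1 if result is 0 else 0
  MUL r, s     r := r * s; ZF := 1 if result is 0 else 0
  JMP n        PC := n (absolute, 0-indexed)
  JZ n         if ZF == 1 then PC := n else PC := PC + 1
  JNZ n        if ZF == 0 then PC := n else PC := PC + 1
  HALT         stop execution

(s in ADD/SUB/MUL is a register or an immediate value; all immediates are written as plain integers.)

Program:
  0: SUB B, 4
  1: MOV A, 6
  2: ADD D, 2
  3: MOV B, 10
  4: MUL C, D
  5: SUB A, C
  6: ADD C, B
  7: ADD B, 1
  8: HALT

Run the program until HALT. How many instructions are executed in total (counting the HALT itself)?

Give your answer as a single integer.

Answer: 9

Derivation:
Step 1: PC=0 exec 'SUB B, 4'. After: A=0 B=-4 C=0 D=0 ZF=0 PC=1
Step 2: PC=1 exec 'MOV A, 6'. After: A=6 B=-4 C=0 D=0 ZF=0 PC=2
Step 3: PC=2 exec 'ADD D, 2'. After: A=6 B=-4 C=0 D=2 ZF=0 PC=3
Step 4: PC=3 exec 'MOV B, 10'. After: A=6 B=10 C=0 D=2 ZF=0 PC=4
Step 5: PC=4 exec 'MUL C, D'. After: A=6 B=10 C=0 D=2 ZF=1 PC=5
Step 6: PC=5 exec 'SUB A, C'. After: A=6 B=10 C=0 D=2 ZF=0 PC=6
Step 7: PC=6 exec 'ADD C, B'. After: A=6 B=10 C=10 D=2 ZF=0 PC=7
Step 8: PC=7 exec 'ADD B, 1'. After: A=6 B=11 C=10 D=2 ZF=0 PC=8
Step 9: PC=8 exec 'HALT'. After: A=6 B=11 C=10 D=2 ZF=0 PC=8 HALTED
Total instructions executed: 9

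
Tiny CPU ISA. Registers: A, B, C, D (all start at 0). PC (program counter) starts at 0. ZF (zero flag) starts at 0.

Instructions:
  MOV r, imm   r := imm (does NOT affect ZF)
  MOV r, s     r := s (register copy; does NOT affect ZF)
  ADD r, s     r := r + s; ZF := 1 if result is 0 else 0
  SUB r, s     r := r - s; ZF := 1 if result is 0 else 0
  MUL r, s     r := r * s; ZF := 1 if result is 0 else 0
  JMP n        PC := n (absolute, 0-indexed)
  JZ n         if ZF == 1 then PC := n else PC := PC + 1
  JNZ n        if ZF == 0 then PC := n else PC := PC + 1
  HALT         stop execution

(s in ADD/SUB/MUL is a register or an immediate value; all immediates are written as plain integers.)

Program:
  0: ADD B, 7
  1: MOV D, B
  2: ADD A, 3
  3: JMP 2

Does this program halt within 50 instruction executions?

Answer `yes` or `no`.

Step 1: PC=0 exec 'ADD B, 7'. After: A=0 B=7 C=0 D=0 ZF=0 PC=1
Step 2: PC=1 exec 'MOV D, B'. After: A=0 B=7 C=0 D=7 ZF=0 PC=2
Step 3: PC=2 exec 'ADD A, 3'. After: A=3 B=7 C=0 D=7 ZF=0 PC=3
Step 4: PC=3 exec 'JMP 2'. After: A=3 B=7 C=0 D=7 ZF=0 PC=2
Step 5: PC=2 exec 'ADD A, 3'. After: A=6 B=7 C=0 D=7 ZF=0 PC=3
Step 6: PC=3 exec 'JMP 2'. After: A=6 B=7 C=0 D=7 ZF=0 PC=2
Step 7: PC=2 exec 'ADD A, 3'. After: A=9 B=7 C=0 D=7 ZF=0 PC=3
Step 8: PC=3 exec 'JMP 2'. After: A=9 B=7 C=0 D=7 ZF=0 PC=2
Step 9: PC=2 exec 'ADD A, 3'. After: A=12 B=7 C=0 D=7 ZF=0 PC=3
Step 10: PC=3 exec 'JMP 2'. After: A=12 B=7 C=0 D=7 ZF=0 PC=2
Step 11: PC=2 exec 'ADD A, 3'. After: A=15 B=7 C=0 D=7 ZF=0 PC=3
Step 12: PC=3 exec 'JMP 2'. After: A=15 B=7 C=0 D=7 ZF=0 PC=2
Step 13: PC=2 exec 'ADD A, 3'. After: A=18 B=7 C=0 D=7 ZF=0 PC=3
Step 14: PC=3 exec 'JMP 2'. After: A=18 B=7 C=0 D=7 ZF=0 PC=2
Step 15: PC=2 exec 'ADD A, 3'. After: A=21 B=7 C=0 D=7 ZF=0 PC=3
After 50 steps: not halted. PC revisits the same instructions with no path to HALT; will never halt.

Answer: no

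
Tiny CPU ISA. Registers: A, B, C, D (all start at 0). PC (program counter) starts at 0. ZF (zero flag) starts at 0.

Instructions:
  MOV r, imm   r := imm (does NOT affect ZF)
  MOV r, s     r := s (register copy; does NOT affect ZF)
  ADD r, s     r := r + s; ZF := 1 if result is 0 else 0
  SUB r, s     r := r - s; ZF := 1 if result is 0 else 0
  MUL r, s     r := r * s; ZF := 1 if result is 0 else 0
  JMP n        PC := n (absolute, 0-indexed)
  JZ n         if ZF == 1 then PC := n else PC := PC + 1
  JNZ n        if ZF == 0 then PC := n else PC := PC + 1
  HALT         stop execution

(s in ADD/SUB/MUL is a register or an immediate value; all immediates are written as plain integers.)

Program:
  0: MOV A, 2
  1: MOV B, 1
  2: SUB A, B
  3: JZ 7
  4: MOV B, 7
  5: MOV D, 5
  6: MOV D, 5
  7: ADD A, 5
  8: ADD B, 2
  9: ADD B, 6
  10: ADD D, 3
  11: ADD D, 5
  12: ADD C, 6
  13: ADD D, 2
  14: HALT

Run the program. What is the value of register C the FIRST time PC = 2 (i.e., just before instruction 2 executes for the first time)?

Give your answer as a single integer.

Step 1: PC=0 exec 'MOV A, 2'. After: A=2 B=0 C=0 D=0 ZF=0 PC=1
Step 2: PC=1 exec 'MOV B, 1'. After: A=2 B=1 C=0 D=0 ZF=0 PC=2
First time PC=2: C=0

0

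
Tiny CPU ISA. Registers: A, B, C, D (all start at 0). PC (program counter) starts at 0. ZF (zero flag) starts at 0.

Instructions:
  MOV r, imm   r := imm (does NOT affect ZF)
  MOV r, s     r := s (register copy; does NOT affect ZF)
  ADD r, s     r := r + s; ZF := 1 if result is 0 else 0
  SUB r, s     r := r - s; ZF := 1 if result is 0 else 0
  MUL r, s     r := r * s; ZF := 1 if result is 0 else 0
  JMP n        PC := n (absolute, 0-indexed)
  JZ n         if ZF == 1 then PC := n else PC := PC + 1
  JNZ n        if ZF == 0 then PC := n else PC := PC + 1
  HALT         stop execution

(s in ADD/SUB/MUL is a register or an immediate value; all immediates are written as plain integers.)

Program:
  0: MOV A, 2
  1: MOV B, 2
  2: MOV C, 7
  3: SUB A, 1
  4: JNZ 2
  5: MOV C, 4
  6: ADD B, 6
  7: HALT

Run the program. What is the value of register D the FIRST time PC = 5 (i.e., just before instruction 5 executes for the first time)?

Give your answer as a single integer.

Step 1: PC=0 exec 'MOV A, 2'. After: A=2 B=0 C=0 D=0 ZF=0 PC=1
Step 2: PC=1 exec 'MOV B, 2'. After: A=2 B=2 C=0 D=0 ZF=0 PC=2
Step 3: PC=2 exec 'MOV C, 7'. After: A=2 B=2 C=7 D=0 ZF=0 PC=3
Step 4: PC=3 exec 'SUB A, 1'. After: A=1 B=2 C=7 D=0 ZF=0 PC=4
Step 5: PC=4 exec 'JNZ 2'. After: A=1 B=2 C=7 D=0 ZF=0 PC=2
Step 6: PC=2 exec 'MOV C, 7'. After: A=1 B=2 C=7 D=0 ZF=0 PC=3
Step 7: PC=3 exec 'SUB A, 1'. After: A=0 B=2 C=7 D=0 ZF=1 PC=4
Step 8: PC=4 exec 'JNZ 2'. After: A=0 B=2 C=7 D=0 ZF=1 PC=5
First time PC=5: D=0

0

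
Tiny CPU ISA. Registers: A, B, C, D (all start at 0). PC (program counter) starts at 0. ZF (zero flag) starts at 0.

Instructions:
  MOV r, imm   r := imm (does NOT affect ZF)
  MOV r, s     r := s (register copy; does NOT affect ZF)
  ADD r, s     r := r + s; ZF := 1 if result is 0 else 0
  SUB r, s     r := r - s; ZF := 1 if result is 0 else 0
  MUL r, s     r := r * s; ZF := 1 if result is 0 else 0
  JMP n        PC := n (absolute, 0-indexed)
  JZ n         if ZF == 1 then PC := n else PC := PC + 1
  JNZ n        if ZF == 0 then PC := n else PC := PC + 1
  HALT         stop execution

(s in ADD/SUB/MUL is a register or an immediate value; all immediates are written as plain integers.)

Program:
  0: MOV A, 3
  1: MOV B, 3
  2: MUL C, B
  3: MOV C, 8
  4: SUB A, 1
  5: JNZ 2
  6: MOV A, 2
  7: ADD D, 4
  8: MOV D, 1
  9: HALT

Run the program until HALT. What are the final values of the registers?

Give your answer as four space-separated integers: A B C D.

Step 1: PC=0 exec 'MOV A, 3'. After: A=3 B=0 C=0 D=0 ZF=0 PC=1
Step 2: PC=1 exec 'MOV B, 3'. After: A=3 B=3 C=0 D=0 ZF=0 PC=2
Step 3: PC=2 exec 'MUL C, B'. After: A=3 B=3 C=0 D=0 ZF=1 PC=3
Step 4: PC=3 exec 'MOV C, 8'. After: A=3 B=3 C=8 D=0 ZF=1 PC=4
Step 5: PC=4 exec 'SUB A, 1'. After: A=2 B=3 C=8 D=0 ZF=0 PC=5
Step 6: PC=5 exec 'JNZ 2'. After: A=2 B=3 C=8 D=0 ZF=0 PC=2
Step 7: PC=2 exec 'MUL C, B'. After: A=2 B=3 C=24 D=0 ZF=0 PC=3
Step 8: PC=3 exec 'MOV C, 8'. After: A=2 B=3 C=8 D=0 ZF=0 PC=4
Step 9: PC=4 exec 'SUB A, 1'. After: A=1 B=3 C=8 D=0 ZF=0 PC=5
Step 10: PC=5 exec 'JNZ 2'. After: A=1 B=3 C=8 D=0 ZF=0 PC=2
Step 11: PC=2 exec 'MUL C, B'. After: A=1 B=3 C=24 D=0 ZF=0 PC=3
Step 12: PC=3 exec 'MOV C, 8'. After: A=1 B=3 C=8 D=0 ZF=0 PC=4
Step 13: PC=4 exec 'SUB A, 1'. After: A=0 B=3 C=8 D=0 ZF=1 PC=5
Step 14: PC=5 exec 'JNZ 2'. After: A=0 B=3 C=8 D=0 ZF=1 PC=6
Step 15: PC=6 exec 'MOV A, 2'. After: A=2 B=3 C=8 D=0 ZF=1 PC=7
Step 16: PC=7 exec 'ADD D, 4'. After: A=2 B=3 C=8 D=4 ZF=0 PC=8
Step 17: PC=8 exec 'MOV D, 1'. After: A=2 B=3 C=8 D=1 ZF=0 PC=9
Step 18: PC=9 exec 'HALT'. After: A=2 B=3 C=8 D=1 ZF=0 PC=9 HALTED

Answer: 2 3 8 1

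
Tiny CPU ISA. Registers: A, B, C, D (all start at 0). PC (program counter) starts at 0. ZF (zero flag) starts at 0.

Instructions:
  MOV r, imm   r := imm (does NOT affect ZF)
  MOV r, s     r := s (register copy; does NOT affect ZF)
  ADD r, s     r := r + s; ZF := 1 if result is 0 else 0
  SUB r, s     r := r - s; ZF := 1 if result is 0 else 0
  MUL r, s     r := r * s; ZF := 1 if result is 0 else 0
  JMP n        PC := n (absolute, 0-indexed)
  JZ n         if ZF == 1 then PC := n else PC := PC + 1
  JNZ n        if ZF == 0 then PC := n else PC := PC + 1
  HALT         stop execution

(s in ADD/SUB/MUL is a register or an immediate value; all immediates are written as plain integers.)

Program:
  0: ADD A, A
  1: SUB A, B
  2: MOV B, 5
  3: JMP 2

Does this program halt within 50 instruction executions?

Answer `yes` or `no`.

Step 1: PC=0 exec 'ADD A, A'. After: A=0 B=0 C=0 D=0 ZF=1 PC=1
Step 2: PC=1 exec 'SUB A, B'. After: A=0 B=0 C=0 D=0 ZF=1 PC=2
Step 3: PC=2 exec 'MOV B, 5'. After: A=0 B=5 C=0 D=0 ZF=1 PC=3
Step 4: PC=3 exec 'JMP 2'. After: A=0 B=5 C=0 D=0 ZF=1 PC=2
Step 5: PC=2 exec 'MOV B, 5'. After: A=0 B=5 C=0 D=0 ZF=1 PC=3
State after step 5 equals state after step 3: the program is in a cycle of length 2 and will never halt.

Answer: no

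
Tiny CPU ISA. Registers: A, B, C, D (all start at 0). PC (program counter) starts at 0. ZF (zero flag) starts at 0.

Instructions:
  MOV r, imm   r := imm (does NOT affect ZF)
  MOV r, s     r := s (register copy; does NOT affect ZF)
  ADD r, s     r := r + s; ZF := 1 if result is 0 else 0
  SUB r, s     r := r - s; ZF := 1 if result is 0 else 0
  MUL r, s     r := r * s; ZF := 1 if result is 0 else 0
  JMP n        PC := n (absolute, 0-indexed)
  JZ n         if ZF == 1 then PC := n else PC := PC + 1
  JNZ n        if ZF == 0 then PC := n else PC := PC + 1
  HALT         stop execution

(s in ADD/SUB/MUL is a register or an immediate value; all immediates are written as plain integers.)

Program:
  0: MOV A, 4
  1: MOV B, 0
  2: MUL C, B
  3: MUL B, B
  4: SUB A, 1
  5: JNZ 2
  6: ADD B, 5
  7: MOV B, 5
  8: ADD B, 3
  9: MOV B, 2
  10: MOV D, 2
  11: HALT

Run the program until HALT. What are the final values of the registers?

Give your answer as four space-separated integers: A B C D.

Answer: 0 2 0 2

Derivation:
Step 1: PC=0 exec 'MOV A, 4'. After: A=4 B=0 C=0 D=0 ZF=0 PC=1
Step 2: PC=1 exec 'MOV B, 0'. After: A=4 B=0 C=0 D=0 ZF=0 PC=2
Step 3: PC=2 exec 'MUL C, B'. After: A=4 B=0 C=0 D=0 ZF=1 PC=3
Step 4: PC=3 exec 'MUL B, B'. After: A=4 B=0 C=0 D=0 ZF=1 PC=4
Step 5: PC=4 exec 'SUB A, 1'. After: A=3 B=0 C=0 D=0 ZF=0 PC=5
Step 6: PC=5 exec 'JNZ 2'. After: A=3 B=0 C=0 D=0 ZF=0 PC=2
Step 7: PC=2 exec 'MUL C, B'. After: A=3 B=0 C=0 D=0 ZF=1 PC=3
Step 8: PC=3 exec 'MUL B, B'. After: A=3 B=0 C=0 D=0 ZF=1 PC=4
Step 9: PC=4 exec 'SUB A, 1'. After: A=2 B=0 C=0 D=0 ZF=0 PC=5
Step 10: PC=5 exec 'JNZ 2'. After: A=2 B=0 C=0 D=0 ZF=0 PC=2
Step 11: PC=2 exec 'MUL C, B'. After: A=2 B=0 C=0 D=0 ZF=1 PC=3
Step 12: PC=3 exec 'MUL B, B'. After: A=2 B=0 C=0 D=0 ZF=1 PC=4
Step 13: PC=4 exec 'SUB A, 1'. After: A=1 B=0 C=0 D=0 ZF=0 PC=5
Step 14: PC=5 exec 'JNZ 2'. After: A=1 B=0 C=0 D=0 ZF=0 PC=2
Step 15: PC=2 exec 'MUL C, B'. After: A=1 B=0 C=0 D=0 ZF=1 PC=3
Step 16: PC=3 exec 'MUL B, B'. After: A=1 B=0 C=0 D=0 ZF=1 PC=4
Step 17: PC=4 exec 'SUB A, 1'. After: A=0 B=0 C=0 D=0 ZF=1 PC=5
Step 18: PC=5 exec 'JNZ 2'. After: A=0 B=0 C=0 D=0 ZF=1 PC=6
Step 19: PC=6 exec 'ADD B, 5'. After: A=0 B=5 C=0 D=0 ZF=0 PC=7
Step 20: PC=7 exec 'MOV B, 5'. After: A=0 B=5 C=0 D=0 ZF=0 PC=8
Step 21: PC=8 exec 'ADD B, 3'. After: A=0 B=8 C=0 D=0 ZF=0 PC=9
Step 22: PC=9 exec 'MOV B, 2'. After: A=0 B=2 C=0 D=0 ZF=0 PC=10
Step 23: PC=10 exec 'MOV D, 2'. After: A=0 B=2 C=0 D=2 ZF=0 PC=11
Step 24: PC=11 exec 'HALT'. After: A=0 B=2 C=0 D=2 ZF=0 PC=11 HALTED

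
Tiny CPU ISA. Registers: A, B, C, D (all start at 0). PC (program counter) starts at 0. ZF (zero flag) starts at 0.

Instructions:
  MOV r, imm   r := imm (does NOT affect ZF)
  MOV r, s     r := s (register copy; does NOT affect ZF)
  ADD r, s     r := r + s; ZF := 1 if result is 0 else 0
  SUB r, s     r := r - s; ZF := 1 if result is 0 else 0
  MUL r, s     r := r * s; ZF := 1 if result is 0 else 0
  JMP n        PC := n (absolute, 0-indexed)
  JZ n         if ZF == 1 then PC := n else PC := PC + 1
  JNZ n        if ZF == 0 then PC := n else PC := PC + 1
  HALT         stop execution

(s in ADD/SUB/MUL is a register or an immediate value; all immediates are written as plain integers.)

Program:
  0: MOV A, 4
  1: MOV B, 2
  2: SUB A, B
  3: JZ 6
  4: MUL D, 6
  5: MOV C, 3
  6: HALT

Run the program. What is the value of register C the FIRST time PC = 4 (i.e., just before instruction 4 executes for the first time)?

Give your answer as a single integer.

Step 1: PC=0 exec 'MOV A, 4'. After: A=4 B=0 C=0 D=0 ZF=0 PC=1
Step 2: PC=1 exec 'MOV B, 2'. After: A=4 B=2 C=0 D=0 ZF=0 PC=2
Step 3: PC=2 exec 'SUB A, B'. After: A=2 B=2 C=0 D=0 ZF=0 PC=3
Step 4: PC=3 exec 'JZ 6'. After: A=2 B=2 C=0 D=0 ZF=0 PC=4
First time PC=4: C=0

0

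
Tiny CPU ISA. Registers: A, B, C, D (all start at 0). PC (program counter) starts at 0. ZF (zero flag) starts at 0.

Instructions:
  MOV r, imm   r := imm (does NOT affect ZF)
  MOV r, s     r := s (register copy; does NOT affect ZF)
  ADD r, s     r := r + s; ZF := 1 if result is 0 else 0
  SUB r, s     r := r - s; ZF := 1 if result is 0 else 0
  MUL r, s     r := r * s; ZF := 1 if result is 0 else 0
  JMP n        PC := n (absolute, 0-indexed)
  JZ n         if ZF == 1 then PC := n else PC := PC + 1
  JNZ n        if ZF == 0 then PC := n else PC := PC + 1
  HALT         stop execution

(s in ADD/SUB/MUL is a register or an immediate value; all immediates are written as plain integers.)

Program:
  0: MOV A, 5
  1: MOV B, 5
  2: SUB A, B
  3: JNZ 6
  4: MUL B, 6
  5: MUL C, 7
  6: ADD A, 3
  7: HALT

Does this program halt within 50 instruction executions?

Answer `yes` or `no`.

Step 1: PC=0 exec 'MOV A, 5'. After: A=5 B=0 C=0 D=0 ZF=0 PC=1
Step 2: PC=1 exec 'MOV B, 5'. After: A=5 B=5 C=0 D=0 ZF=0 PC=2
Step 3: PC=2 exec 'SUB A, B'. After: A=0 B=5 C=0 D=0 ZF=1 PC=3
Step 4: PC=3 exec 'JNZ 6'. After: A=0 B=5 C=0 D=0 ZF=1 PC=4
Step 5: PC=4 exec 'MUL B, 6'. After: A=0 B=30 C=0 D=0 ZF=0 PC=5
Step 6: PC=5 exec 'MUL C, 7'. After: A=0 B=30 C=0 D=0 ZF=1 PC=6
Step 7: PC=6 exec 'ADD A, 3'. After: A=3 B=30 C=0 D=0 ZF=0 PC=7
Step 8: PC=7 exec 'HALT'. After: A=3 B=30 C=0 D=0 ZF=0 PC=7 HALTED

Answer: yes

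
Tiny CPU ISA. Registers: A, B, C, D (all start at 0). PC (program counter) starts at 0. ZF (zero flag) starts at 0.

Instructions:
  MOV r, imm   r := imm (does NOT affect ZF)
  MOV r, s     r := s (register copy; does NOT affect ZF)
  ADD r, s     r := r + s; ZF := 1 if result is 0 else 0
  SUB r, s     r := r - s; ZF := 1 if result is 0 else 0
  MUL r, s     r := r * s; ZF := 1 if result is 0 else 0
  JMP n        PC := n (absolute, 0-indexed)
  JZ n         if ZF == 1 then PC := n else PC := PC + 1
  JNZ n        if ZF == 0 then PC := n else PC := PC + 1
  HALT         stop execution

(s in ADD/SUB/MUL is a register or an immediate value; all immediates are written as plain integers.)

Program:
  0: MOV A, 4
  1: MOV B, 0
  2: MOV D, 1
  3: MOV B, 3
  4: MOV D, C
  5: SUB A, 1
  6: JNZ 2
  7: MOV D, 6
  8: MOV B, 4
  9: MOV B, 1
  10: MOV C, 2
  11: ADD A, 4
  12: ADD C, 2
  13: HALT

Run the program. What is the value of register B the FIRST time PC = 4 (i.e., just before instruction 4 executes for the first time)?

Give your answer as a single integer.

Step 1: PC=0 exec 'MOV A, 4'. After: A=4 B=0 C=0 D=0 ZF=0 PC=1
Step 2: PC=1 exec 'MOV B, 0'. After: A=4 B=0 C=0 D=0 ZF=0 PC=2
Step 3: PC=2 exec 'MOV D, 1'. After: A=4 B=0 C=0 D=1 ZF=0 PC=3
Step 4: PC=3 exec 'MOV B, 3'. After: A=4 B=3 C=0 D=1 ZF=0 PC=4
First time PC=4: B=3

3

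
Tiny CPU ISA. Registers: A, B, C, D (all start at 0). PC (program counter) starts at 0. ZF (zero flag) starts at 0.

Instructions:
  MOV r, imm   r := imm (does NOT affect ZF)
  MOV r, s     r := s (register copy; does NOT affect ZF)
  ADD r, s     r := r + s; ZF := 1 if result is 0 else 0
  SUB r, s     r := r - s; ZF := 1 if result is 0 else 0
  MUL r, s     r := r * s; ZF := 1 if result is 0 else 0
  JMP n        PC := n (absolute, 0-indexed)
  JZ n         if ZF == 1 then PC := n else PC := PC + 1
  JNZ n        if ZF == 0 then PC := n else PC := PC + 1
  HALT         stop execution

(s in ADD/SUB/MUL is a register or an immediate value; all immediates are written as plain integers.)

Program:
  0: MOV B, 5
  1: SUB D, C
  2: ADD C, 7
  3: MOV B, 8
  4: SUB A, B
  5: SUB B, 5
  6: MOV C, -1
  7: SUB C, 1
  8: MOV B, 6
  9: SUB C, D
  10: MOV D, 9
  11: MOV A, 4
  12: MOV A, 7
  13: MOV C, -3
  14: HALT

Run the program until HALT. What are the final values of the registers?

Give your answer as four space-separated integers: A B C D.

Answer: 7 6 -3 9

Derivation:
Step 1: PC=0 exec 'MOV B, 5'. After: A=0 B=5 C=0 D=0 ZF=0 PC=1
Step 2: PC=1 exec 'SUB D, C'. After: A=0 B=5 C=0 D=0 ZF=1 PC=2
Step 3: PC=2 exec 'ADD C, 7'. After: A=0 B=5 C=7 D=0 ZF=0 PC=3
Step 4: PC=3 exec 'MOV B, 8'. After: A=0 B=8 C=7 D=0 ZF=0 PC=4
Step 5: PC=4 exec 'SUB A, B'. After: A=-8 B=8 C=7 D=0 ZF=0 PC=5
Step 6: PC=5 exec 'SUB B, 5'. After: A=-8 B=3 C=7 D=0 ZF=0 PC=6
Step 7: PC=6 exec 'MOV C, -1'. After: A=-8 B=3 C=-1 D=0 ZF=0 PC=7
Step 8: PC=7 exec 'SUB C, 1'. After: A=-8 B=3 C=-2 D=0 ZF=0 PC=8
Step 9: PC=8 exec 'MOV B, 6'. After: A=-8 B=6 C=-2 D=0 ZF=0 PC=9
Step 10: PC=9 exec 'SUB C, D'. After: A=-8 B=6 C=-2 D=0 ZF=0 PC=10
Step 11: PC=10 exec 'MOV D, 9'. After: A=-8 B=6 C=-2 D=9 ZF=0 PC=11
Step 12: PC=11 exec 'MOV A, 4'. After: A=4 B=6 C=-2 D=9 ZF=0 PC=12
Step 13: PC=12 exec 'MOV A, 7'. After: A=7 B=6 C=-2 D=9 ZF=0 PC=13
Step 14: PC=13 exec 'MOV C, -3'. After: A=7 B=6 C=-3 D=9 ZF=0 PC=14
Step 15: PC=14 exec 'HALT'. After: A=7 B=6 C=-3 D=9 ZF=0 PC=14 HALTED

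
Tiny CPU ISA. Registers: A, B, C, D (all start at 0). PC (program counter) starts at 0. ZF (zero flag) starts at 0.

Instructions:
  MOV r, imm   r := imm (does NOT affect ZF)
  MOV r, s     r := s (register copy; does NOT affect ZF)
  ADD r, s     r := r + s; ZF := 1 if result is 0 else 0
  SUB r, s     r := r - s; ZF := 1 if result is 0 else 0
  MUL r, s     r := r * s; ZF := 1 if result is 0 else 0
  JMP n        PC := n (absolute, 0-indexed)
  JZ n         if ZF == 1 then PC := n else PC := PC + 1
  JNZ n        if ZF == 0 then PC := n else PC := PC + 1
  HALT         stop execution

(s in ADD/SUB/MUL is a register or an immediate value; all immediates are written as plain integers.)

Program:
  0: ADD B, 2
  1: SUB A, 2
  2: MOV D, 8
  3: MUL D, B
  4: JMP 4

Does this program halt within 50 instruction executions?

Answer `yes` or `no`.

Answer: no

Derivation:
Step 1: PC=0 exec 'ADD B, 2'. After: A=0 B=2 C=0 D=0 ZF=0 PC=1
Step 2: PC=1 exec 'SUB A, 2'. After: A=-2 B=2 C=0 D=0 ZF=0 PC=2
Step 3: PC=2 exec 'MOV D, 8'. After: A=-2 B=2 C=0 D=8 ZF=0 PC=3
Step 4: PC=3 exec 'MUL D, B'. After: A=-2 B=2 C=0 D=16 ZF=0 PC=4
Step 5: PC=4 exec 'JMP 4'. After: A=-2 B=2 C=0 D=16 ZF=0 PC=4
State after step 5 equals state after step 4: the program is in a cycle of length 1 and will never halt.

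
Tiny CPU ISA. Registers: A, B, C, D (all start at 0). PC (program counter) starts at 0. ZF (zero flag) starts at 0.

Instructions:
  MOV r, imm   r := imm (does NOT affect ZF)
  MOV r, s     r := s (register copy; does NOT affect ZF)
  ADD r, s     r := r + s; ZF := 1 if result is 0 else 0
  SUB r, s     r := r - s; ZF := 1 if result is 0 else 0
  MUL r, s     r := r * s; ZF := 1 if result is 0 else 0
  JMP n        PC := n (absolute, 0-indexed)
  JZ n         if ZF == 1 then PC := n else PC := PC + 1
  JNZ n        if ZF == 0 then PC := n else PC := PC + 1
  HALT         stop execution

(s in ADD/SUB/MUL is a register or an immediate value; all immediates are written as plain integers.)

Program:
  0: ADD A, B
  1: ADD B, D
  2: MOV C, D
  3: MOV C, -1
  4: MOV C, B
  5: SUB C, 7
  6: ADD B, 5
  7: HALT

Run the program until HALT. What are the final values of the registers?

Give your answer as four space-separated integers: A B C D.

Step 1: PC=0 exec 'ADD A, B'. After: A=0 B=0 C=0 D=0 ZF=1 PC=1
Step 2: PC=1 exec 'ADD B, D'. After: A=0 B=0 C=0 D=0 ZF=1 PC=2
Step 3: PC=2 exec 'MOV C, D'. After: A=0 B=0 C=0 D=0 ZF=1 PC=3
Step 4: PC=3 exec 'MOV C, -1'. After: A=0 B=0 C=-1 D=0 ZF=1 PC=4
Step 5: PC=4 exec 'MOV C, B'. After: A=0 B=0 C=0 D=0 ZF=1 PC=5
Step 6: PC=5 exec 'SUB C, 7'. After: A=0 B=0 C=-7 D=0 ZF=0 PC=6
Step 7: PC=6 exec 'ADD B, 5'. After: A=0 B=5 C=-7 D=0 ZF=0 PC=7
Step 8: PC=7 exec 'HALT'. After: A=0 B=5 C=-7 D=0 ZF=0 PC=7 HALTED

Answer: 0 5 -7 0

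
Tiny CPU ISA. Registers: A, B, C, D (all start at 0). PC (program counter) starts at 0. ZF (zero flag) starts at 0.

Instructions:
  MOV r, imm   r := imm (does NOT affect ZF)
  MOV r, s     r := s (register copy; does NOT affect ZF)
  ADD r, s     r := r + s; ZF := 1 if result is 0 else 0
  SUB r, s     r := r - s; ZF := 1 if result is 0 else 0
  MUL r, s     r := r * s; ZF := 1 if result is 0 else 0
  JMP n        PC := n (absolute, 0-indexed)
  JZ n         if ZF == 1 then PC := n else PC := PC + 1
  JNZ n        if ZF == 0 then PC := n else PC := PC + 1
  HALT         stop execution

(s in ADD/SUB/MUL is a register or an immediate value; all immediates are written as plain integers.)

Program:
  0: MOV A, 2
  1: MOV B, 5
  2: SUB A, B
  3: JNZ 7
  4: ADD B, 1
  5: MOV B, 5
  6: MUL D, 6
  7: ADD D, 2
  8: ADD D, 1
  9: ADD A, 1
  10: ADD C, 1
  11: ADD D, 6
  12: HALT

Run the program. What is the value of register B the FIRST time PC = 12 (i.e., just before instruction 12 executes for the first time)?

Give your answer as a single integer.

Step 1: PC=0 exec 'MOV A, 2'. After: A=2 B=0 C=0 D=0 ZF=0 PC=1
Step 2: PC=1 exec 'MOV B, 5'. After: A=2 B=5 C=0 D=0 ZF=0 PC=2
Step 3: PC=2 exec 'SUB A, B'. After: A=-3 B=5 C=0 D=0 ZF=0 PC=3
Step 4: PC=3 exec 'JNZ 7'. After: A=-3 B=5 C=0 D=0 ZF=0 PC=7
Step 5: PC=7 exec 'ADD D, 2'. After: A=-3 B=5 C=0 D=2 ZF=0 PC=8
Step 6: PC=8 exec 'ADD D, 1'. After: A=-3 B=5 C=0 D=3 ZF=0 PC=9
Step 7: PC=9 exec 'ADD A, 1'. After: A=-2 B=5 C=0 D=3 ZF=0 PC=10
Step 8: PC=10 exec 'ADD C, 1'. After: A=-2 B=5 C=1 D=3 ZF=0 PC=11
Step 9: PC=11 exec 'ADD D, 6'. After: A=-2 B=5 C=1 D=9 ZF=0 PC=12
First time PC=12: B=5

5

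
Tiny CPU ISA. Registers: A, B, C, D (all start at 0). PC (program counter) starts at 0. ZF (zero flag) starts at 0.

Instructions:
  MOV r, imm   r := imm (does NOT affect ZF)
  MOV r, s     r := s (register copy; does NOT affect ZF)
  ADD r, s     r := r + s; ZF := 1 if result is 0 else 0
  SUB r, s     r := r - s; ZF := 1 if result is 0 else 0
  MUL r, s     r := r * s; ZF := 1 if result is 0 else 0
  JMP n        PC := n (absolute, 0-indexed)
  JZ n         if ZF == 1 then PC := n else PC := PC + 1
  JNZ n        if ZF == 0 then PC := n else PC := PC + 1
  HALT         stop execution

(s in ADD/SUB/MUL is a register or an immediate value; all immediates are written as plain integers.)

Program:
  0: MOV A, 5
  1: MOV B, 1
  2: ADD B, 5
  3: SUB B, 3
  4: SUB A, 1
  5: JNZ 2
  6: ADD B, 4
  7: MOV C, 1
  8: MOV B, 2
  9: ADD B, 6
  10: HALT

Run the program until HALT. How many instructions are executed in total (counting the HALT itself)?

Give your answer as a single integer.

Step 1: PC=0 exec 'MOV A, 5'. After: A=5 B=0 C=0 D=0 ZF=0 PC=1
Step 2: PC=1 exec 'MOV B, 1'. After: A=5 B=1 C=0 D=0 ZF=0 PC=2
Step 3: PC=2 exec 'ADD B, 5'. After: A=5 B=6 C=0 D=0 ZF=0 PC=3
Step 4: PC=3 exec 'SUB B, 3'. After: A=5 B=3 C=0 D=0 ZF=0 PC=4
Step 5: PC=4 exec 'SUB A, 1'. After: A=4 B=3 C=0 D=0 ZF=0 PC=5
Step 6: PC=5 exec 'JNZ 2'. After: A=4 B=3 C=0 D=0 ZF=0 PC=2
Step 7: PC=2 exec 'ADD B, 5'. After: A=4 B=8 C=0 D=0 ZF=0 PC=3
Step 8: PC=3 exec 'SUB B, 3'. After: A=4 B=5 C=0 D=0 ZF=0 PC=4
Step 9: PC=4 exec 'SUB A, 1'. After: A=3 B=5 C=0 D=0 ZF=0 PC=5
Step 10: PC=5 exec 'JNZ 2'. After: A=3 B=5 C=0 D=0 ZF=0 PC=2
Step 11: PC=2 exec 'ADD B, 5'. After: A=3 B=10 C=0 D=0 ZF=0 PC=3
Step 12: PC=3 exec 'SUB B, 3'. After: A=3 B=7 C=0 D=0 ZF=0 PC=4
Step 13: PC=4 exec 'SUB A, 1'. After: A=2 B=7 C=0 D=0 ZF=0 PC=5
Step 14: PC=5 exec 'JNZ 2'. After: A=2 B=7 C=0 D=0 ZF=0 PC=2
Step 15: PC=2 exec 'ADD B, 5'. After: A=2 B=12 C=0 D=0 ZF=0 PC=3
Step 16: PC=3 exec 'SUB B, 3'. After: A=2 B=9 C=0 D=0 ZF=0 PC=4
Step 17: PC=4 exec 'SUB A, 1'. After: A=1 B=9 C=0 D=0 ZF=0 PC=5
Step 18: PC=5 exec 'JNZ 2'. After: A=1 B=9 C=0 D=0 ZF=0 PC=2
Step 19: PC=2 exec 'ADD B, 5'. After: A=1 B=14 C=0 D=0 ZF=0 PC=3
Step 20: PC=3 exec 'SUB B, 3'. After: A=1 B=11 C=0 D=0 ZF=0 PC=4
Step 21: PC=4 exec 'SUB A, 1'. After: A=0 B=11 C=0 D=0 ZF=1 PC=5
Step 22: PC=5 exec 'JNZ 2'. After: A=0 B=11 C=0 D=0 ZF=1 PC=6
Step 23: PC=6 exec 'ADD B, 4'. After: A=0 B=15 C=0 D=0 ZF=0 PC=7
Step 24: PC=7 exec 'MOV C, 1'. After: A=0 B=15 C=1 D=0 ZF=0 PC=8
Step 25: PC=8 exec 'MOV B, 2'. After: A=0 B=2 C=1 D=0 ZF=0 PC=9
Step 26: PC=9 exec 'ADD B, 6'. After: A=0 B=8 C=1 D=0 ZF=0 PC=10
Step 27: PC=10 exec 'HALT'. After: A=0 B=8 C=1 D=0 ZF=0 PC=10 HALTED
Total instructions executed: 27

Answer: 27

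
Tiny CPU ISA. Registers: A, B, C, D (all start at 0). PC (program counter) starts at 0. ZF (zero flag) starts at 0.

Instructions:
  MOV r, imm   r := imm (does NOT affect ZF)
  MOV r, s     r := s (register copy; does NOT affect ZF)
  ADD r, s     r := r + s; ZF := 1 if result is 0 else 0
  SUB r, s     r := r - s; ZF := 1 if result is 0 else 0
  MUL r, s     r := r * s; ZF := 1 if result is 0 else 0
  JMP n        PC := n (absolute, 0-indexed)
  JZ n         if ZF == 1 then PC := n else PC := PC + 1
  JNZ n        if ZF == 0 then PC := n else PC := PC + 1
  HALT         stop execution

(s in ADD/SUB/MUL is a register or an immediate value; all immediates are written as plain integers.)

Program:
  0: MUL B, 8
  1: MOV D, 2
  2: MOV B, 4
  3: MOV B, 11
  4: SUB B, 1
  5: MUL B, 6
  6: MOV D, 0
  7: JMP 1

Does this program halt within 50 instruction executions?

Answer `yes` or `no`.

Answer: no

Derivation:
Step 1: PC=0 exec 'MUL B, 8'. After: A=0 B=0 C=0 D=0 ZF=1 PC=1
Step 2: PC=1 exec 'MOV D, 2'. After: A=0 B=0 C=0 D=2 ZF=1 PC=2
Step 3: PC=2 exec 'MOV B, 4'. After: A=0 B=4 C=0 D=2 ZF=1 PC=3
Step 4: PC=3 exec 'MOV B, 11'. After: A=0 B=11 C=0 D=2 ZF=1 PC=4
Step 5: PC=4 exec 'SUB B, 1'. After: A=0 B=10 C=0 D=2 ZF=0 PC=5
Step 6: PC=5 exec 'MUL B, 6'. After: A=0 B=60 C=0 D=2 ZF=0 PC=6
Step 7: PC=6 exec 'MOV D, 0'. After: A=0 B=60 C=0 D=0 ZF=0 PC=7
Step 8: PC=7 exec 'JMP 1'. After: A=0 B=60 C=0 D=0 ZF=0 PC=1
Step 9: PC=1 exec 'MOV D, 2'. After: A=0 B=60 C=0 D=2 ZF=0 PC=2
Step 10: PC=2 exec 'MOV B, 4'. After: A=0 B=4 C=0 D=2 ZF=0 PC=3
Step 11: PC=3 exec 'MOV B, 11'. After: A=0 B=11 C=0 D=2 ZF=0 PC=4
Step 12: PC=4 exec 'SUB B, 1'. After: A=0 B=10 C=0 D=2 ZF=0 PC=5
State after step 12 equals state after step 5: the program is in a cycle of length 7 and will never halt.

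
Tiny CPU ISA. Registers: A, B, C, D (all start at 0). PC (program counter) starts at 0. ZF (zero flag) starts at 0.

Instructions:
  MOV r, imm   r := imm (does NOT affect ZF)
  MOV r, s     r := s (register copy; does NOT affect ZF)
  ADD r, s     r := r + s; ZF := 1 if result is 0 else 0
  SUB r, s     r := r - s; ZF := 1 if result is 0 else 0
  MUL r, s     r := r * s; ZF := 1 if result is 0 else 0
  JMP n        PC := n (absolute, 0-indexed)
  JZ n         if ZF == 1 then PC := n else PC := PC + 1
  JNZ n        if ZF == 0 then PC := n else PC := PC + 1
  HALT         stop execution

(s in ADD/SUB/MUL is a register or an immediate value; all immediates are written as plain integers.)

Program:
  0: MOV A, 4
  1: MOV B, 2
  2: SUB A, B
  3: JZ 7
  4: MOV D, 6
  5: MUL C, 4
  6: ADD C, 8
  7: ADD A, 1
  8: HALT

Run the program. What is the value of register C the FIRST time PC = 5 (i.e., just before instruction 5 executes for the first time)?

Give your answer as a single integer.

Step 1: PC=0 exec 'MOV A, 4'. After: A=4 B=0 C=0 D=0 ZF=0 PC=1
Step 2: PC=1 exec 'MOV B, 2'. After: A=4 B=2 C=0 D=0 ZF=0 PC=2
Step 3: PC=2 exec 'SUB A, B'. After: A=2 B=2 C=0 D=0 ZF=0 PC=3
Step 4: PC=3 exec 'JZ 7'. After: A=2 B=2 C=0 D=0 ZF=0 PC=4
Step 5: PC=4 exec 'MOV D, 6'. After: A=2 B=2 C=0 D=6 ZF=0 PC=5
First time PC=5: C=0

0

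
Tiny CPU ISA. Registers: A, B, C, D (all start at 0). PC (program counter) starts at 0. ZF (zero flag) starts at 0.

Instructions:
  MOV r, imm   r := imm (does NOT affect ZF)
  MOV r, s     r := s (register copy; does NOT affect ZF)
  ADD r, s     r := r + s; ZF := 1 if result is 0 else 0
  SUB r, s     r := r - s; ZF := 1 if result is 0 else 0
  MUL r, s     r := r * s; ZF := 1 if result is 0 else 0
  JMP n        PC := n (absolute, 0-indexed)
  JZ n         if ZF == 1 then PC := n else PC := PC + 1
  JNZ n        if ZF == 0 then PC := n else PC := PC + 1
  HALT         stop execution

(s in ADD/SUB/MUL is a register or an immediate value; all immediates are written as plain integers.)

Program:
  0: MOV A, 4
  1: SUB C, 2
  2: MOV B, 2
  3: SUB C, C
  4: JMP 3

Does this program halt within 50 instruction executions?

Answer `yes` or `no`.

Answer: no

Derivation:
Step 1: PC=0 exec 'MOV A, 4'. After: A=4 B=0 C=0 D=0 ZF=0 PC=1
Step 2: PC=1 exec 'SUB C, 2'. After: A=4 B=0 C=-2 D=0 ZF=0 PC=2
Step 3: PC=2 exec 'MOV B, 2'. After: A=4 B=2 C=-2 D=0 ZF=0 PC=3
Step 4: PC=3 exec 'SUB C, C'. After: A=4 B=2 C=0 D=0 ZF=1 PC=4
Step 5: PC=4 exec 'JMP 3'. After: A=4 B=2 C=0 D=0 ZF=1 PC=3
Step 6: PC=3 exec 'SUB C, C'. After: A=4 B=2 C=0 D=0 ZF=1 PC=4
State after step 6 equals state after step 4: the program is in a cycle of length 2 and will never halt.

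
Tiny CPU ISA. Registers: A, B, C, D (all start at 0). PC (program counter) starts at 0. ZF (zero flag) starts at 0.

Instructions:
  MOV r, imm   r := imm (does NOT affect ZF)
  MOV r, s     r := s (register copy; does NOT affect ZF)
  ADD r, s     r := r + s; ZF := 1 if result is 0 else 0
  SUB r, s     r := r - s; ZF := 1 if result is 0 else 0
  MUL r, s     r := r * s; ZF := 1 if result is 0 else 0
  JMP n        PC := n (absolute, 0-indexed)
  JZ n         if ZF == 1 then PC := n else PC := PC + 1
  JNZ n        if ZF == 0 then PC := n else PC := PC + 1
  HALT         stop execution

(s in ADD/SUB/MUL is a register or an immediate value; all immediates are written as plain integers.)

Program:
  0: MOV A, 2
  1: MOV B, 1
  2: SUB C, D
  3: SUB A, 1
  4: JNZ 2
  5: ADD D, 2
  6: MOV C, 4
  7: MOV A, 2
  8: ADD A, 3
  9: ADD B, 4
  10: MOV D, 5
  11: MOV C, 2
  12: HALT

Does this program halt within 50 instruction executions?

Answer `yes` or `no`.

Answer: yes

Derivation:
Step 1: PC=0 exec 'MOV A, 2'. After: A=2 B=0 C=0 D=0 ZF=0 PC=1
Step 2: PC=1 exec 'MOV B, 1'. After: A=2 B=1 C=0 D=0 ZF=0 PC=2
Step 3: PC=2 exec 'SUB C, D'. After: A=2 B=1 C=0 D=0 ZF=1 PC=3
Step 4: PC=3 exec 'SUB A, 1'. After: A=1 B=1 C=0 D=0 ZF=0 PC=4
Step 5: PC=4 exec 'JNZ 2'. After: A=1 B=1 C=0 D=0 ZF=0 PC=2
Step 6: PC=2 exec 'SUB C, D'. After: A=1 B=1 C=0 D=0 ZF=1 PC=3
Step 7: PC=3 exec 'SUB A, 1'. After: A=0 B=1 C=0 D=0 ZF=1 PC=4
Step 8: PC=4 exec 'JNZ 2'. After: A=0 B=1 C=0 D=0 ZF=1 PC=5
Step 9: PC=5 exec 'ADD D, 2'. After: A=0 B=1 C=0 D=2 ZF=0 PC=6
Step 10: PC=6 exec 'MOV C, 4'. After: A=0 B=1 C=4 D=2 ZF=0 PC=7
Step 11: PC=7 exec 'MOV A, 2'. After: A=2 B=1 C=4 D=2 ZF=0 PC=8
Step 12: PC=8 exec 'ADD A, 3'. After: A=5 B=1 C=4 D=2 ZF=0 PC=9
Step 13: PC=9 exec 'ADD B, 4'. After: A=5 B=5 C=4 D=2 ZF=0 PC=10
Step 14: PC=10 exec 'MOV D, 5'. After: A=5 B=5 C=4 D=5 ZF=0 PC=11
Step 15: PC=11 exec 'MOV C, 2'. After: A=5 B=5 C=2 D=5 ZF=0 PC=12
Step 16: PC=12 exec 'HALT'. After: A=5 B=5 C=2 D=5 ZF=0 PC=12 HALTED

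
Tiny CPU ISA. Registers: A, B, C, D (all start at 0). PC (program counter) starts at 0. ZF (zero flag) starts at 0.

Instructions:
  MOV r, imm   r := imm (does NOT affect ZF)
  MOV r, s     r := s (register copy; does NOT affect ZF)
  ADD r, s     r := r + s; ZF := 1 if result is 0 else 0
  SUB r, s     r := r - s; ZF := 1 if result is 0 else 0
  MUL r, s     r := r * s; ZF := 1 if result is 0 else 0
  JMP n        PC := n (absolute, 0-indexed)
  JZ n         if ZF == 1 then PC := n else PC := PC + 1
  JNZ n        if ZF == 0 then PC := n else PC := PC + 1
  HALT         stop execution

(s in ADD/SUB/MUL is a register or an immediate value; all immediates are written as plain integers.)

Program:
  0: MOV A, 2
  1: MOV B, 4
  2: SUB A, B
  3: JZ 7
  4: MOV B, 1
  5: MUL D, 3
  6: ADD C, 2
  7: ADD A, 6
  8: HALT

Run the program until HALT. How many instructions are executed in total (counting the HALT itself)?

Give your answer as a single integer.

Step 1: PC=0 exec 'MOV A, 2'. After: A=2 B=0 C=0 D=0 ZF=0 PC=1
Step 2: PC=1 exec 'MOV B, 4'. After: A=2 B=4 C=0 D=0 ZF=0 PC=2
Step 3: PC=2 exec 'SUB A, B'. After: A=-2 B=4 C=0 D=0 ZF=0 PC=3
Step 4: PC=3 exec 'JZ 7'. After: A=-2 B=4 C=0 D=0 ZF=0 PC=4
Step 5: PC=4 exec 'MOV B, 1'. After: A=-2 B=1 C=0 D=0 ZF=0 PC=5
Step 6: PC=5 exec 'MUL D, 3'. After: A=-2 B=1 C=0 D=0 ZF=1 PC=6
Step 7: PC=6 exec 'ADD C, 2'. After: A=-2 B=1 C=2 D=0 ZF=0 PC=7
Step 8: PC=7 exec 'ADD A, 6'. After: A=4 B=1 C=2 D=0 ZF=0 PC=8
Step 9: PC=8 exec 'HALT'. After: A=4 B=1 C=2 D=0 ZF=0 PC=8 HALTED
Total instructions executed: 9

Answer: 9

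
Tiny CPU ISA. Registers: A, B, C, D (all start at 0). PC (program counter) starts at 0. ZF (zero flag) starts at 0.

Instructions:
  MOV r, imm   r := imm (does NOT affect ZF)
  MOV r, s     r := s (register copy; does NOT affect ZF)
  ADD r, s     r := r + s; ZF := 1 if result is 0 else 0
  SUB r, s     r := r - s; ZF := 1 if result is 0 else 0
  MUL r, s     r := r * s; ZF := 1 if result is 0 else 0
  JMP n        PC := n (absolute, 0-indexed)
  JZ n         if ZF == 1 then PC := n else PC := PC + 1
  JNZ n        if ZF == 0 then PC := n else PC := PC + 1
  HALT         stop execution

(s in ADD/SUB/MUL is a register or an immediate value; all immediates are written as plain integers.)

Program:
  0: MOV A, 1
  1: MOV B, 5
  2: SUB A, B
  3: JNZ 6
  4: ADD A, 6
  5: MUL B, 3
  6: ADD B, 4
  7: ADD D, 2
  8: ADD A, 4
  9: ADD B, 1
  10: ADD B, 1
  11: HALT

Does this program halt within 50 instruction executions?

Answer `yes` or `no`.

Step 1: PC=0 exec 'MOV A, 1'. After: A=1 B=0 C=0 D=0 ZF=0 PC=1
Step 2: PC=1 exec 'MOV B, 5'. After: A=1 B=5 C=0 D=0 ZF=0 PC=2
Step 3: PC=2 exec 'SUB A, B'. After: A=-4 B=5 C=0 D=0 ZF=0 PC=3
Step 4: PC=3 exec 'JNZ 6'. After: A=-4 B=5 C=0 D=0 ZF=0 PC=6
Step 5: PC=6 exec 'ADD B, 4'. After: A=-4 B=9 C=0 D=0 ZF=0 PC=7
Step 6: PC=7 exec 'ADD D, 2'. After: A=-4 B=9 C=0 D=2 ZF=0 PC=8
Step 7: PC=8 exec 'ADD A, 4'. After: A=0 B=9 C=0 D=2 ZF=1 PC=9
Step 8: PC=9 exec 'ADD B, 1'. After: A=0 B=10 C=0 D=2 ZF=0 PC=10
Step 9: PC=10 exec 'ADD B, 1'. After: A=0 B=11 C=0 D=2 ZF=0 PC=11
Step 10: PC=11 exec 'HALT'. After: A=0 B=11 C=0 D=2 ZF=0 PC=11 HALTED

Answer: yes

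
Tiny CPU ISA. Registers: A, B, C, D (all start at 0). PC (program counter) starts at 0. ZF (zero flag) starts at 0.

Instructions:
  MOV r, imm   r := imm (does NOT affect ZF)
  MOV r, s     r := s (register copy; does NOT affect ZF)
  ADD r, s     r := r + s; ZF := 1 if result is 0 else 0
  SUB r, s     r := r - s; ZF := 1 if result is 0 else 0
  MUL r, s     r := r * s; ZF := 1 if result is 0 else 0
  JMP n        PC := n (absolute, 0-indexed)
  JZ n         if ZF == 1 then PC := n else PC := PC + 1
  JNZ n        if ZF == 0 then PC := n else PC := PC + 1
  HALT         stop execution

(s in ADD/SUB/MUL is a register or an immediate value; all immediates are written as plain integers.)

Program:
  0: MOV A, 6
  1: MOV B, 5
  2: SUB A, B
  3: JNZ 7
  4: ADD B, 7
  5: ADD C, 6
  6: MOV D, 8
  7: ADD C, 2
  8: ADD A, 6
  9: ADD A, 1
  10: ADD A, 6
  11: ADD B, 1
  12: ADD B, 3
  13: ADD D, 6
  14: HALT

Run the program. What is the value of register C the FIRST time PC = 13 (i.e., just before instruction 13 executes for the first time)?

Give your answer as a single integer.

Step 1: PC=0 exec 'MOV A, 6'. After: A=6 B=0 C=0 D=0 ZF=0 PC=1
Step 2: PC=1 exec 'MOV B, 5'. After: A=6 B=5 C=0 D=0 ZF=0 PC=2
Step 3: PC=2 exec 'SUB A, B'. After: A=1 B=5 C=0 D=0 ZF=0 PC=3
Step 4: PC=3 exec 'JNZ 7'. After: A=1 B=5 C=0 D=0 ZF=0 PC=7
Step 5: PC=7 exec 'ADD C, 2'. After: A=1 B=5 C=2 D=0 ZF=0 PC=8
Step 6: PC=8 exec 'ADD A, 6'. After: A=7 B=5 C=2 D=0 ZF=0 PC=9
Step 7: PC=9 exec 'ADD A, 1'. After: A=8 B=5 C=2 D=0 ZF=0 PC=10
Step 8: PC=10 exec 'ADD A, 6'. After: A=14 B=5 C=2 D=0 ZF=0 PC=11
Step 9: PC=11 exec 'ADD B, 1'. After: A=14 B=6 C=2 D=0 ZF=0 PC=12
Step 10: PC=12 exec 'ADD B, 3'. After: A=14 B=9 C=2 D=0 ZF=0 PC=13
First time PC=13: C=2

2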